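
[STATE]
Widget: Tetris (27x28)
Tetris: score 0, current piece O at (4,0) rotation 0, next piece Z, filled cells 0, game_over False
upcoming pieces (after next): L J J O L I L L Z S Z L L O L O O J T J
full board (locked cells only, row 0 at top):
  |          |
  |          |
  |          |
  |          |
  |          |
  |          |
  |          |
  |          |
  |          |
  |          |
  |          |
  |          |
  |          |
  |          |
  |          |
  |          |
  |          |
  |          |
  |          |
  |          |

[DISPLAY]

    ▓▓    │Next:           
    ▓▓    │▓▓              
          │ ▓▓             
          │                
          │                
          │                
          │Score:          
          │0               
          │                
          │                
          │                
          │                
          │                
          │                
          │                
          │                
          │                
          │                
          │                
          │                
          │                
          │                
          │                
          │                
          │                
          │                
          │                
          │                


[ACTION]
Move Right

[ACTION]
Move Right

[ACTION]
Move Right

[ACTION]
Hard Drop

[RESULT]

   ▓▓     │Next:           
    ▓▓    │  ▒             
          │▒▒▒             
          │                
          │                
          │                
          │Score:          
          │0               
          │                
          │                
          │                
          │                
          │                
          │                
          │                
          │                
          │                
          │                
       ▓▓ │                
       ▓▓ │                
          │                
          │                
          │                
          │                
          │                
          │                
          │                
          │                


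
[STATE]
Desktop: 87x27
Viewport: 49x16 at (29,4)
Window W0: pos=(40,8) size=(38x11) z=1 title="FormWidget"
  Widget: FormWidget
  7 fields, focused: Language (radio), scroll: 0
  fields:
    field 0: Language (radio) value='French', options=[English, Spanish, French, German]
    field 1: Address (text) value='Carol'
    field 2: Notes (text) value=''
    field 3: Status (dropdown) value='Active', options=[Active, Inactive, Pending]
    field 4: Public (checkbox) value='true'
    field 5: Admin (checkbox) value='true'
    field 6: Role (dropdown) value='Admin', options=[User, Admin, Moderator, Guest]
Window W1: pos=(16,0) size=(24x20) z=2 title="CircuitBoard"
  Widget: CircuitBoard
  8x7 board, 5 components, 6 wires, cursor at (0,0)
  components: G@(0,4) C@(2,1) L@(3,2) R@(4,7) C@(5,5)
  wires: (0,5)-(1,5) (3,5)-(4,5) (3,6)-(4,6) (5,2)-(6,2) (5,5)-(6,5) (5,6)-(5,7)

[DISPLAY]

        G ┃                                      
          ┃                                      
          ┃                                      
          ┃                                      
          ┃┏━━━━━━━━━━━━━━━━━━━━━━━━━━━━━━━━━━━━┓
          ┃┃ FormWidget                         ┃
L         ┃┠────────────────────────────────────┨
          ┃┃> Language:   ( ) English  ( ) Spani┃
          ┃┃  Address:    [Carol               ]┃
          ┃┃  Notes:      [                    ]┃
·         ┃┃  Status:     [Active             ▼]┃
│         ┃┃  Public:     [x]                   ┃
·         ┃┃  Admin:      [x]                   ┃
)         ┃┃  Role:       [Admin              ▼]┃
          ┃┗━━━━━━━━━━━━━━━━━━━━━━━━━━━━━━━━━━━━┛
━━━━━━━━━━┛                                      


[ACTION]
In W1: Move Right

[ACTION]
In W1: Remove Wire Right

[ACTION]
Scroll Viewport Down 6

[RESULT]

L         ┃┠────────────────────────────────────┨
          ┃┃> Language:   ( ) English  ( ) Spani┃
          ┃┃  Address:    [Carol               ]┃
          ┃┃  Notes:      [                    ]┃
·         ┃┃  Status:     [Active             ▼]┃
│         ┃┃  Public:     [x]                   ┃
·         ┃┃  Admin:      [x]                   ┃
)         ┃┃  Role:       [Admin              ▼]┃
          ┃┗━━━━━━━━━━━━━━━━━━━━━━━━━━━━━━━━━━━━┛
━━━━━━━━━━┛                                      
                                                 
                                                 
                                                 
                                                 
                                                 
                                                 


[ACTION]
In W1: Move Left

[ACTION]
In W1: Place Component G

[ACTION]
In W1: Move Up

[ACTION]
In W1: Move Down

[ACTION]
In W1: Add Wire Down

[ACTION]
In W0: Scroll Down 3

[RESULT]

L         ┃┠────────────────────────────────────┨
          ┃┃  Status:     [Active             ▼]┃
          ┃┃  Public:     [x]                   ┃
          ┃┃  Admin:      [x]                   ┃
·         ┃┃  Role:       [Admin              ▼]┃
│         ┃┃                                    ┃
·         ┃┃                                    ┃
)         ┃┃                                    ┃
          ┃┗━━━━━━━━━━━━━━━━━━━━━━━━━━━━━━━━━━━━┛
━━━━━━━━━━┛                                      
                                                 
                                                 
                                                 
                                                 
                                                 
                                                 


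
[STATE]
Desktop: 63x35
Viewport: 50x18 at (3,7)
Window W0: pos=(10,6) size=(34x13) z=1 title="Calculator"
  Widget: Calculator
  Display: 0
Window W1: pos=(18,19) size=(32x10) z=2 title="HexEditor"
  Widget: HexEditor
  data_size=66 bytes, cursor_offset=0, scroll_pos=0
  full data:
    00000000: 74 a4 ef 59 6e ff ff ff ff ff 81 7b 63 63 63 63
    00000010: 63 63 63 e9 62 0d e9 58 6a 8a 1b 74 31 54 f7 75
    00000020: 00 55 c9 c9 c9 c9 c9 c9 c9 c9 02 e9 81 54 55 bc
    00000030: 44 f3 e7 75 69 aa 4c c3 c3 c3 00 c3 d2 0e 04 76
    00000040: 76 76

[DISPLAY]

       ┃ Calculator                     ┃         
       ┠────────────────────────────────┨         
       ┃                               0┃         
       ┃┌───┬───┬───┬───┐               ┃         
       ┃│ 7 │ 8 │ 9 │ ÷ │               ┃         
       ┃├───┼───┼───┼───┤               ┃         
       ┃│ 4 │ 5 │ 6 │ × │               ┃         
       ┃├───┼───┼───┼───┤               ┃         
       ┃│ 1 │ 2 │ 3 │ - │               ┃         
       ┃├───┼───┼───┼───┤               ┃         
       ┃│ 0 │ . │ = │ + │               ┃         
       ┗━━━━━━━━━━━━━━━━━━━━━━━━━━━━━━━━┛         
               ┏━━━━━━━━━━━━━━━━━━━━━━━━━━━━━━┓   
               ┃ HexEditor                    ┃   
               ┠──────────────────────────────┨   
               ┃00000000  74 a4 ef 59 6e ff ff┃   
               ┃00000010  63 63 63 e9 62 0d e9┃   
               ┃00000020  00 55 c9 c9 c9 c9 c9┃   


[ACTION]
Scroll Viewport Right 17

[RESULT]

alculator                     ┃                   
──────────────────────────────┨                   
                             0┃                   
──┬───┬───┬───┐               ┃                   
7 │ 8 │ 9 │ ÷ │               ┃                   
──┼───┼───┼───┤               ┃                   
4 │ 5 │ 6 │ × │               ┃                   
──┼───┼───┼───┤               ┃                   
1 │ 2 │ 3 │ - │               ┃                   
──┼───┼───┼───┤               ┃                   
0 │ . │ = │ + │               ┃                   
━━━━━━━━━━━━━━━━━━━━━━━━━━━━━━┛                   
     ┏━━━━━━━━━━━━━━━━━━━━━━━━━━━━━━┓             
     ┃ HexEditor                    ┃             
     ┠──────────────────────────────┨             
     ┃00000000  74 a4 ef 59 6e ff ff┃             
     ┃00000010  63 63 63 e9 62 0d e9┃             
     ┃00000020  00 55 c9 c9 c9 c9 c9┃             


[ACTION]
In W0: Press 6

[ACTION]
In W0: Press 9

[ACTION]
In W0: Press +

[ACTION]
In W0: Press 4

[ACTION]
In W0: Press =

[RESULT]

alculator                     ┃                   
──────────────────────────────┨                   
                            73┃                   
──┬───┬───┬───┐               ┃                   
7 │ 8 │ 9 │ ÷ │               ┃                   
──┼───┼───┼───┤               ┃                   
4 │ 5 │ 6 │ × │               ┃                   
──┼───┼───┼───┤               ┃                   
1 │ 2 │ 3 │ - │               ┃                   
──┼───┼───┼───┤               ┃                   
0 │ . │ = │ + │               ┃                   
━━━━━━━━━━━━━━━━━━━━━━━━━━━━━━┛                   
     ┏━━━━━━━━━━━━━━━━━━━━━━━━━━━━━━┓             
     ┃ HexEditor                    ┃             
     ┠──────────────────────────────┨             
     ┃00000000  74 a4 ef 59 6e ff ff┃             
     ┃00000010  63 63 63 e9 62 0d e9┃             
     ┃00000020  00 55 c9 c9 c9 c9 c9┃             


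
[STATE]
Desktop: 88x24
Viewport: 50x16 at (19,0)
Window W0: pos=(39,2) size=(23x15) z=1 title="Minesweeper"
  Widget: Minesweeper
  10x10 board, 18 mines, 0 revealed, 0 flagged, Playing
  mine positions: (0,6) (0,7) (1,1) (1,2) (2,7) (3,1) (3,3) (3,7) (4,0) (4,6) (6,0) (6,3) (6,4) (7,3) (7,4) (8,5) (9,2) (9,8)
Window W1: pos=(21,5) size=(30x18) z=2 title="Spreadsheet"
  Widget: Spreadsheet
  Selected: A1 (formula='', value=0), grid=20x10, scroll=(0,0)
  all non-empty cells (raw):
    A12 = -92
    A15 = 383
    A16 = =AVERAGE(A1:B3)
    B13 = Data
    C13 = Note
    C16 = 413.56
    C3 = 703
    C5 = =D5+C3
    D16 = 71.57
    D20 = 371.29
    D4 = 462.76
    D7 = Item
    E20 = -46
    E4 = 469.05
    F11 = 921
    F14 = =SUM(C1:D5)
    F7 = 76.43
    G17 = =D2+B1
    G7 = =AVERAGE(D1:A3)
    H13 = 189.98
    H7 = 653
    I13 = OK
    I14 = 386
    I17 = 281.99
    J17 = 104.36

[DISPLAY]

                                                  
                                                  
                    ┏━━━━━━━━━━━━━━━━━━━━━┓       
                    ┃ Minesweeper         ┃       
                    ┠─────────────────────┨       
  ┏━━━━━━━━━━━━━━━━━━━━━━━━━━━━┓          ┃       
  ┃ Spreadsheet                ┃          ┃       
  ┠────────────────────────────┨          ┃       
  ┃A1:                         ┃          ┃       
  ┃       A       B       C    ┃          ┃       
  ┃----------------------------┃          ┃       
  ┃  1      [0]       0       0┃          ┃       
  ┃  2        0       0       0┃          ┃       
  ┃  3        0       0     703┃          ┃       
  ┃  4        0       0       0┃          ┃       
  ┃  5        0       0     703┃          ┃       


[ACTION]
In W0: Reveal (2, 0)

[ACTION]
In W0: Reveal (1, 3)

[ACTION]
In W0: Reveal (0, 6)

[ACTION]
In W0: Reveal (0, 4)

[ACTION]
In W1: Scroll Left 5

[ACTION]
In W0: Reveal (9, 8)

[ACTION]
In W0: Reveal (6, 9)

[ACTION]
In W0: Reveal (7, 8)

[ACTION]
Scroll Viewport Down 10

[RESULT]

  ┃A1:                         ┃          ┃       
  ┃       A       B       C    ┃          ┃       
  ┃----------------------------┃          ┃       
  ┃  1      [0]       0       0┃          ┃       
  ┃  2        0       0       0┃          ┃       
  ┃  3        0       0     703┃          ┃       
  ┃  4        0       0       0┃          ┃       
  ┃  5        0       0     703┃          ┃       
  ┃  6        0       0       0┃━━━━━━━━━━┛       
  ┃  7        0       0       0┃                  
  ┃  8        0       0       0┃                  
  ┃  9        0       0       0┃                  
  ┃ 10        0       0       0┃                  
  ┃ 11        0       0       0┃                  
  ┗━━━━━━━━━━━━━━━━━━━━━━━━━━━━┛                  
                                                  


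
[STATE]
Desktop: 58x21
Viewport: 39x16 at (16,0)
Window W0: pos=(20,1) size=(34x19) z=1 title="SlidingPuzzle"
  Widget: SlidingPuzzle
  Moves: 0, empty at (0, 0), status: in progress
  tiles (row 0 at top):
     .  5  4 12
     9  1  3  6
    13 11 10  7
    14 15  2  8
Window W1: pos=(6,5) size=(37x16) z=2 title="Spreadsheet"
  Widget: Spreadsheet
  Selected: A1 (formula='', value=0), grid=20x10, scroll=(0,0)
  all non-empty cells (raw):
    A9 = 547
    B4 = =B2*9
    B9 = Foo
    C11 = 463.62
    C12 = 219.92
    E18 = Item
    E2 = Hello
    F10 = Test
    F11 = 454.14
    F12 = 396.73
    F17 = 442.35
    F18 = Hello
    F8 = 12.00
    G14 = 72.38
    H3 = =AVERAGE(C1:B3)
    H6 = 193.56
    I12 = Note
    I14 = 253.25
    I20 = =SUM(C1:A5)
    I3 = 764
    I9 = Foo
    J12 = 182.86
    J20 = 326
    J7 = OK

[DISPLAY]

                                       
    ┏━━━━━━━━━━━━━━━━━━━━━━━━━━━━━━━━┓ 
    ┃ SlidingPuzzle                  ┃ 
    ┠────────────────────────────────┨ 
    ┃┌────┬────┬────┬────┐           ┃ 
━━━━━━━━━━━━━━━━━━━━━━━━━━┓          ┃ 
eet                       ┃          ┃ 
──────────────────────────┨          ┃ 
                          ┃          ┃ 
      B       C       D   ┃          ┃ 
--------------------------┃          ┃ 
[0]       0       0       ┃          ┃ 
  0       0       0       ┃          ┃ 
  0       0       0       ┃          ┃ 
  0       0       0       ┃          ┃ 
  0       0       0       ┃          ┃ 


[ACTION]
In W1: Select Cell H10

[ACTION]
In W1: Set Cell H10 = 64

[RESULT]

                                       
    ┏━━━━━━━━━━━━━━━━━━━━━━━━━━━━━━━━┓ 
    ┃ SlidingPuzzle                  ┃ 
    ┠────────────────────────────────┨ 
    ┃┌────┬────┬────┬────┐           ┃ 
━━━━━━━━━━━━━━━━━━━━━━━━━━┓          ┃ 
eet                       ┃          ┃ 
──────────────────────────┨          ┃ 
                          ┃          ┃ 
      B       C       D   ┃          ┃ 
--------------------------┃          ┃ 
  0       0       0       ┃          ┃ 
  0       0       0       ┃          ┃ 
  0       0       0       ┃          ┃ 
  0       0       0       ┃          ┃ 
  0       0       0       ┃          ┃ 


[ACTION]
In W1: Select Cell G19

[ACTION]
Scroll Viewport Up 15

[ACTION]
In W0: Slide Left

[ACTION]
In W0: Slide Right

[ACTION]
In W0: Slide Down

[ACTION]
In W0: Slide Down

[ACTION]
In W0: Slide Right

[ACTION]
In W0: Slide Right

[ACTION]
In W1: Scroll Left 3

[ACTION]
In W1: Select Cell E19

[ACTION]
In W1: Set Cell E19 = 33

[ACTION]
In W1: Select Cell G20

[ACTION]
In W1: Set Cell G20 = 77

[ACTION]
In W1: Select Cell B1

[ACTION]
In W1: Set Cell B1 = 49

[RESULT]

                                       
    ┏━━━━━━━━━━━━━━━━━━━━━━━━━━━━━━━━┓ 
    ┃ SlidingPuzzle                  ┃ 
    ┠────────────────────────────────┨ 
    ┃┌────┬────┬────┬────┐           ┃ 
━━━━━━━━━━━━━━━━━━━━━━━━━━┓          ┃ 
eet                       ┃          ┃ 
──────────────────────────┨          ┃ 
                          ┃          ┃ 
      B       C       D   ┃          ┃ 
--------------------------┃          ┃ 
  0    [49]       0       ┃          ┃ 
  0       0       0       ┃          ┃ 
  0       0       0       ┃          ┃ 
  0       0       0       ┃          ┃ 
  0       0       0       ┃          ┃ 


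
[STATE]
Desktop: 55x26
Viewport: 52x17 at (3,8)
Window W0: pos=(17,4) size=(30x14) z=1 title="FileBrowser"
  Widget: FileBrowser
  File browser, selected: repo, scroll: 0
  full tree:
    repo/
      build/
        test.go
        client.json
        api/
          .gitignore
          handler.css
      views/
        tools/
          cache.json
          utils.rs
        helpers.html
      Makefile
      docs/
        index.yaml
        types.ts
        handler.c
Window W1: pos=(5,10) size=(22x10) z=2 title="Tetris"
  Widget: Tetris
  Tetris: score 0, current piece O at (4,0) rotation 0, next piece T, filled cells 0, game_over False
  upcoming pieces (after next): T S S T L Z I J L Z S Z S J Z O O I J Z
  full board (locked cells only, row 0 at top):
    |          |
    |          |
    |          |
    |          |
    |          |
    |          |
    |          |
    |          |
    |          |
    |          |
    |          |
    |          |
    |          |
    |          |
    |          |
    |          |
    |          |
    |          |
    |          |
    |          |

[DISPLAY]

              ┃    [+] build/              ┃        
              ┃    [+] views/              ┃        
  ┏━━━━━━━━━━━━━━━━━━━━┓ile                ┃        
  ┃ Tetris             ┃ocs/               ┃        
  ┠────────────────────┨                   ┃        
  ┃          │Next:    ┃                   ┃        
  ┃          │ ▒       ┃                   ┃        
  ┃          │▒▒▒      ┃                   ┃        
  ┃          │         ┃                   ┃        
  ┃          │         ┃━━━━━━━━━━━━━━━━━━━┛        
  ┃          │         ┃                            
  ┗━━━━━━━━━━━━━━━━━━━━┛                            
                                                    
                                                    
                                                    
                                                    
                                                    


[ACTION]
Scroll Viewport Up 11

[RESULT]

                                                    
                                                    
                                                    
                                                    
              ┏━━━━━━━━━━━━━━━━━━━━━━━━━━━━┓        
              ┃ FileBrowser                ┃        
              ┠────────────────────────────┨        
              ┃> [-] repo/                 ┃        
              ┃    [+] build/              ┃        
              ┃    [+] views/              ┃        
  ┏━━━━━━━━━━━━━━━━━━━━┓ile                ┃        
  ┃ Tetris             ┃ocs/               ┃        
  ┠────────────────────┨                   ┃        
  ┃          │Next:    ┃                   ┃        
  ┃          │ ▒       ┃                   ┃        
  ┃          │▒▒▒      ┃                   ┃        
  ┃          │         ┃                   ┃        


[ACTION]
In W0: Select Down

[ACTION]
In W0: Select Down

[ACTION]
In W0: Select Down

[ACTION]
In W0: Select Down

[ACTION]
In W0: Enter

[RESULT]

                                                    
                                                    
                                                    
                                                    
              ┏━━━━━━━━━━━━━━━━━━━━━━━━━━━━┓        
              ┃ FileBrowser                ┃        
              ┠────────────────────────────┨        
              ┃  [-] repo/                 ┃        
              ┃    [+] build/              ┃        
              ┃    [+] views/              ┃        
  ┏━━━━━━━━━━━━━━━━━━━━┓ile                ┃        
  ┃ Tetris             ┃ocs/               ┃        
  ┠────────────────────┨ex.yaml            ┃        
  ┃          │Next:    ┃es.ts              ┃        
  ┃          │ ▒       ┃dler.c             ┃        
  ┃          │▒▒▒      ┃                   ┃        
  ┃          │         ┃                   ┃        


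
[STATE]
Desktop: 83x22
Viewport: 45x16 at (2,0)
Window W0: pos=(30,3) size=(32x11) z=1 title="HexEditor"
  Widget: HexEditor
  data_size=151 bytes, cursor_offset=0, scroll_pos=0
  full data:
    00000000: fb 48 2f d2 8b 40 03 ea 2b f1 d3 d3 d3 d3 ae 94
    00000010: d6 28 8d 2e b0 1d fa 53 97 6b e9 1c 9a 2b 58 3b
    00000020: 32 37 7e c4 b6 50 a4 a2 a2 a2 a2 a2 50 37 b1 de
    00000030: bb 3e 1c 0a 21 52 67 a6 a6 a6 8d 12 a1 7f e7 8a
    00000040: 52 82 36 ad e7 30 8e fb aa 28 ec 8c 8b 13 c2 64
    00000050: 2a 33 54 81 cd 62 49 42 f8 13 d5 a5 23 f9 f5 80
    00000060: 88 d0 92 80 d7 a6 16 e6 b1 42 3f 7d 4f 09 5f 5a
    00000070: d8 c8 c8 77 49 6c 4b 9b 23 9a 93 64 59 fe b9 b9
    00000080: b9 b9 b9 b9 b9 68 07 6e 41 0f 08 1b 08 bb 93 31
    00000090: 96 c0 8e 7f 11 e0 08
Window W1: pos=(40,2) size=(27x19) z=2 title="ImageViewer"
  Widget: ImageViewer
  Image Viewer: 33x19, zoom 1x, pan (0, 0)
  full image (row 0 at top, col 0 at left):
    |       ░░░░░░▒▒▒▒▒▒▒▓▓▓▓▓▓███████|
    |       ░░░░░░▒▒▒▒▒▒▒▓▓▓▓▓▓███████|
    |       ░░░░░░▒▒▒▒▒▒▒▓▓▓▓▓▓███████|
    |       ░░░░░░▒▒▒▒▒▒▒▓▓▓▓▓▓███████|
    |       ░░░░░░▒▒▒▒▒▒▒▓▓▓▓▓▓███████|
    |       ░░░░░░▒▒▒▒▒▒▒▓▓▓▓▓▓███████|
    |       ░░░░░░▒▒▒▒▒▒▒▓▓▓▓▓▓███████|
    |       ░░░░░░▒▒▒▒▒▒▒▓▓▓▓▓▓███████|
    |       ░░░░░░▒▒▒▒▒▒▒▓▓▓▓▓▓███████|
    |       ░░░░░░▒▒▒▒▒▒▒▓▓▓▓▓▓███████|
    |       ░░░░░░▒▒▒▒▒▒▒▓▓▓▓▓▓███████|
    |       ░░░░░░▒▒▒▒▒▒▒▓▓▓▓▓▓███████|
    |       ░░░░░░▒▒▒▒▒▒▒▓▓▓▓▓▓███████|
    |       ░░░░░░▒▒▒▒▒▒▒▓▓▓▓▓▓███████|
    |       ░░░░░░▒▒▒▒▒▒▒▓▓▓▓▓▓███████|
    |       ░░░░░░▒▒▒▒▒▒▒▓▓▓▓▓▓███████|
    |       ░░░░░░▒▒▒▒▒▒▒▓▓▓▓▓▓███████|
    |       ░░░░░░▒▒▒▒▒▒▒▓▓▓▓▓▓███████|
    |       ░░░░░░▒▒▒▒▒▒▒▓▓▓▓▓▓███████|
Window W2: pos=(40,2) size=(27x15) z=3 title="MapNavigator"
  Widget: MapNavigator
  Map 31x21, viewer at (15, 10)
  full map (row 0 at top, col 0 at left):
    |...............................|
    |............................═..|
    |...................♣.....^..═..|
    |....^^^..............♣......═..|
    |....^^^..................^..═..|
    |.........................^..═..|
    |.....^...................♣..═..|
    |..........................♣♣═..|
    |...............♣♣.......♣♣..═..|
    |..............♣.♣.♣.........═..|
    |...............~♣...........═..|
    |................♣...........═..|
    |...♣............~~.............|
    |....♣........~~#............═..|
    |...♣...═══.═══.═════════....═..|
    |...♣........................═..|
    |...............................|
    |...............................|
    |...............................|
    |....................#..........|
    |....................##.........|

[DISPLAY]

                                             
                                             
                                      ┏━━━━━━
                            ┏━━━━━━━━━┃ MapNa
                            ┃ HexEdito┠──────
                            ┠─────────┃......
                            ┃00000000 ┃..^...
                            ┃00000010 ┃......
                            ┃00000020 ┃......
                            ┃00000030 ┃......
                            ┃00000040 ┃......
                            ┃00000050 ┃......
                            ┃00000060 ┃♣.....
                            ┗━━━━━━━━━┃.♣....
                                      ┃♣...══
                                      ┃♣.....


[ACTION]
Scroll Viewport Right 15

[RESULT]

                                             
                                             
                       ┏━━━━━━━━━━━━━━━━━━━━━
             ┏━━━━━━━━━┃ MapNavigator        
             ┃ HexEdito┠─────────────────────
             ┠─────────┃.....................
             ┃00000000 ┃..^..................
             ┃00000010 ┃.....................
             ┃00000020 ┃............♣♣.......
             ┃00000030 ┃...........♣.♣.♣.....
             ┃00000040 ┃............@♣.......
             ┃00000050 ┃.............♣.......
             ┃00000060 ┃♣............~~......
             ┗━━━━━━━━━┃.♣........~~#........
                       ┃♣...═══.═══.═════════
                       ┃♣....................


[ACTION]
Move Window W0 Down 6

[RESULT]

                                             
                                             
                       ┏━━━━━━━━━━━━━━━━━━━━━
                       ┃ MapNavigator        
                       ┠─────────────────────
                       ┃.....................
                       ┃..^..................
                       ┃.....................
                       ┃............♣♣.......
             ┏━━━━━━━━━┃...........♣.♣.♣.....
             ┃ HexEdito┃............@♣.......
             ┠─────────┃.............♣.......
             ┃00000000 ┃♣............~~......
             ┃00000010 ┃.♣........~~#........
             ┃00000020 ┃♣...═══.═══.═════════
             ┃00000030 ┃♣....................


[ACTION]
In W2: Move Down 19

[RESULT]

                                             
                                             
                       ┏━━━━━━━━━━━━━━━━━━━━━
                       ┃ MapNavigator        
                       ┠─────────────────────
                       ┃♣....................
                       ┃.....................
                       ┃.....................
                       ┃.....................
             ┏━━━━━━━━━┃.................#...
             ┃ HexEdito┃............@....##..
             ┠─────────┃                     
             ┃00000000 ┃                     
             ┃00000010 ┃                     
             ┃00000020 ┃                     
             ┃00000030 ┃                     


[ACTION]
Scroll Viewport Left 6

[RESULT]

                                             
                                             
                             ┏━━━━━━━━━━━━━━━
                             ┃ MapNavigator  
                             ┠───────────────
                             ┃♣..............
                             ┃...............
                             ┃...............
                             ┃...............
                   ┏━━━━━━━━━┃...............
                   ┃ HexEdito┃............@..
                   ┠─────────┃               
                   ┃00000000 ┃               
                   ┃00000010 ┃               
                   ┃00000020 ┃               
                   ┃00000030 ┃               


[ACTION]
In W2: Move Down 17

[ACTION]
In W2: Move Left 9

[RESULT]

                                             
                                             
                             ┏━━━━━━━━━━━━━━━
                             ┃ MapNavigator  
                             ┠───────────────
                             ┃      ...♣.....
                             ┃      .........
                             ┃      .........
                             ┃      .........
                   ┏━━━━━━━━━┃      .........
                   ┃ HexEdito┃      ......@..
                   ┠─────────┃               
                   ┃00000000 ┃               
                   ┃00000010 ┃               
                   ┃00000020 ┃               
                   ┃00000030 ┃               


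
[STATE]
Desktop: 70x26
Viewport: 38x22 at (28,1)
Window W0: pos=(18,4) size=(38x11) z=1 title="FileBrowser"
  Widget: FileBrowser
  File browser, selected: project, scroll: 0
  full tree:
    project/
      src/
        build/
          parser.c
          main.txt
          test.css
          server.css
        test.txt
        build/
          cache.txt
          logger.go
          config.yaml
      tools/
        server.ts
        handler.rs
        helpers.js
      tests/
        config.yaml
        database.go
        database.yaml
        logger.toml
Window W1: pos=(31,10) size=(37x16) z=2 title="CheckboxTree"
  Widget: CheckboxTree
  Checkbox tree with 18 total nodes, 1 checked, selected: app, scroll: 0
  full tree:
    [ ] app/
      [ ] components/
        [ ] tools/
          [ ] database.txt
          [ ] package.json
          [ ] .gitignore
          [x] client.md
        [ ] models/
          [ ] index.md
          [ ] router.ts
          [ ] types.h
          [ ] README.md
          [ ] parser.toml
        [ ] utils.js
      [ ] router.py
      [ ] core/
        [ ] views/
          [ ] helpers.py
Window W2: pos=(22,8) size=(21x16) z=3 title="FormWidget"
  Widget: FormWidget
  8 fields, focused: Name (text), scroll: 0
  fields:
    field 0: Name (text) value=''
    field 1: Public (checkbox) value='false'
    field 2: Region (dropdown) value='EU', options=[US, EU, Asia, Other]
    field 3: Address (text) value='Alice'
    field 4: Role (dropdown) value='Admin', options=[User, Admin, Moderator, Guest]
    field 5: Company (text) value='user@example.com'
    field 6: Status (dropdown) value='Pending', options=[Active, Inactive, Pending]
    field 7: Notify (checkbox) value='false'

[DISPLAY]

                                      
                                      
                                      
━━━━━━━━━━━━━━━━━━━━━━━━━━━┓          
ser                        ┃          
───────────────────────────┨          
ject/                      ┃          
━━━━━━━━━━━━━━┓            ┃          
Widget        ┃            ┃          
──────────────┨━━━━━━━━━━━━━━━━━━━━━━━
e:       [   ]┃ee                     
lic:     [ ]  ┃───────────────────────
ion:     [EU▼]┃                       
ress:    [Ali]┃onents/                
e:       [Ad▼]┃ols/                   
pany:    [use]┃database.txt           
tus:     [Pe▼]┃package.json           
ify:     [ ]  ┃.gitignore             
              ┃client.md              
              ┃dels/                  
              ┃index.md               
              ┃router.ts              


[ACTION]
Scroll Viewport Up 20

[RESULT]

                                      
                                      
                                      
                                      
━━━━━━━━━━━━━━━━━━━━━━━━━━━┓          
ser                        ┃          
───────────────────────────┨          
ject/                      ┃          
━━━━━━━━━━━━━━┓            ┃          
Widget        ┃            ┃          
──────────────┨━━━━━━━━━━━━━━━━━━━━━━━
e:       [   ]┃ee                     
lic:     [ ]  ┃───────────────────────
ion:     [EU▼]┃                       
ress:    [Ali]┃onents/                
e:       [Ad▼]┃ols/                   
pany:    [use]┃database.txt           
tus:     [Pe▼]┃package.json           
ify:     [ ]  ┃.gitignore             
              ┃client.md              
              ┃dels/                  
              ┃index.md               


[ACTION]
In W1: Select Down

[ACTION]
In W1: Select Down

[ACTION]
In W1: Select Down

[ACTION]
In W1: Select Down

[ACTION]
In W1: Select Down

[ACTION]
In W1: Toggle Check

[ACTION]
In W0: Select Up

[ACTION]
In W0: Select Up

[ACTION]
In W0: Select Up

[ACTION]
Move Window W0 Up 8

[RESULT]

━━━━━━━━━━━━━━━━━━━━━━━━━━━┓          
ser                        ┃          
───────────────────────────┨          
ject/                      ┃          
rc/                        ┃          
ools/                      ┃          
ests/                      ┃          
                           ┃          
━━━━━━━━━━━━━━┓            ┃          
Widget        ┃            ┃          
──────────────┨━━━━━━━━━━━━━━━━━━━━━━━
e:       [   ]┃ee                     
lic:     [ ]  ┃───────────────────────
ion:     [EU▼]┃                       
ress:    [Ali]┃onents/                
e:       [Ad▼]┃ols/                   
pany:    [use]┃database.txt           
tus:     [Pe▼]┃package.json           
ify:     [ ]  ┃.gitignore             
              ┃client.md              
              ┃dels/                  
              ┃index.md               


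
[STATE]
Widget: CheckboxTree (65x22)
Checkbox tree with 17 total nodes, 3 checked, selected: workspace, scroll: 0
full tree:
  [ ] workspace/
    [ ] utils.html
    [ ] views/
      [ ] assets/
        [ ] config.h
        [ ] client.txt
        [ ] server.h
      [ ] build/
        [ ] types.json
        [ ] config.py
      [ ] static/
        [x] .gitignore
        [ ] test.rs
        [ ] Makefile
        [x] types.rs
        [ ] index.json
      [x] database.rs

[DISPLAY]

>[-] workspace/                                                  
   [ ] utils.html                                                
   [-] views/                                                    
     [ ] assets/                                                 
       [ ] config.h                                              
       [ ] client.txt                                            
       [ ] server.h                                              
     [ ] build/                                                  
       [ ] types.json                                            
       [ ] config.py                                             
     [-] static/                                                 
       [x] .gitignore                                            
       [ ] test.rs                                               
       [ ] Makefile                                              
       [x] types.rs                                              
       [ ] index.json                                            
     [x] database.rs                                             
                                                                 
                                                                 
                                                                 
                                                                 
                                                                 


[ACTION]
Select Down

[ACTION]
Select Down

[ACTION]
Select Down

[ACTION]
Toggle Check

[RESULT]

 [-] workspace/                                                  
   [ ] utils.html                                                
   [-] views/                                                    
>    [x] assets/                                                 
       [x] config.h                                              
       [x] client.txt                                            
       [x] server.h                                              
     [ ] build/                                                  
       [ ] types.json                                            
       [ ] config.py                                             
     [-] static/                                                 
       [x] .gitignore                                            
       [ ] test.rs                                               
       [ ] Makefile                                              
       [x] types.rs                                              
       [ ] index.json                                            
     [x] database.rs                                             
                                                                 
                                                                 
                                                                 
                                                                 
                                                                 


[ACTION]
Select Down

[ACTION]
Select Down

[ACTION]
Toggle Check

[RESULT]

 [-] workspace/                                                  
   [ ] utils.html                                                
   [-] views/                                                    
     [-] assets/                                                 
       [x] config.h                                              
>      [ ] client.txt                                            
       [x] server.h                                              
     [ ] build/                                                  
       [ ] types.json                                            
       [ ] config.py                                             
     [-] static/                                                 
       [x] .gitignore                                            
       [ ] test.rs                                               
       [ ] Makefile                                              
       [x] types.rs                                              
       [ ] index.json                                            
     [x] database.rs                                             
                                                                 
                                                                 
                                                                 
                                                                 
                                                                 
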